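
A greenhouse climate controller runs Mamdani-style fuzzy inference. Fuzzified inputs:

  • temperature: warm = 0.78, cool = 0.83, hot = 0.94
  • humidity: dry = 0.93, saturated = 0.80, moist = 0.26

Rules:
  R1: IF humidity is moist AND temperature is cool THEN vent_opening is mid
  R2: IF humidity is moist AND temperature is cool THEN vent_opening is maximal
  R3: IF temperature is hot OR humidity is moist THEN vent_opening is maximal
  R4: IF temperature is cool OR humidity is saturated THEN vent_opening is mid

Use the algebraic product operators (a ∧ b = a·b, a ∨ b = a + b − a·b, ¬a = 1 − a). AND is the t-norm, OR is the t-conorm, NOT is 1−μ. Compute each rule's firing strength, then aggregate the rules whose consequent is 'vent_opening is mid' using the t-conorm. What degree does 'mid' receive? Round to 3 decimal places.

0.973

R1: moist=0.26, cool=0.83; AND[a·b] → w = 0.2158
R2: moist=0.26, cool=0.83; AND[a·b] → w = 0.2158
R3: hot=0.94, moist=0.26; OR[a + b − a·b] → w = 0.9556
R4: cool=0.83, saturated=0.80; OR[a + b − a·b] → w = 0.9660
Rules with consequent 'mid': {R1, R4} → strengths 0.2158, 0.9660
Aggregate via t-conorm [a + b − a·b]: 0.9733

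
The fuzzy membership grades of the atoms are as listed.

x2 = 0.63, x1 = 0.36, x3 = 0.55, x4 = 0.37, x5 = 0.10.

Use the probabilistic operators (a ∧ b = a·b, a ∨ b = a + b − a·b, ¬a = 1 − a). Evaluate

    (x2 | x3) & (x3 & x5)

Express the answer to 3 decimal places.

0.046

x2 | x3 = a + b − a·b on (0.6300, 0.5500) = 0.8335
x3 & x5 = a·b on (0.5500, 0.1000) = 0.0550
(x2 | x3) & (x3 & x5) = a·b on (0.8335, 0.0550) = 0.0458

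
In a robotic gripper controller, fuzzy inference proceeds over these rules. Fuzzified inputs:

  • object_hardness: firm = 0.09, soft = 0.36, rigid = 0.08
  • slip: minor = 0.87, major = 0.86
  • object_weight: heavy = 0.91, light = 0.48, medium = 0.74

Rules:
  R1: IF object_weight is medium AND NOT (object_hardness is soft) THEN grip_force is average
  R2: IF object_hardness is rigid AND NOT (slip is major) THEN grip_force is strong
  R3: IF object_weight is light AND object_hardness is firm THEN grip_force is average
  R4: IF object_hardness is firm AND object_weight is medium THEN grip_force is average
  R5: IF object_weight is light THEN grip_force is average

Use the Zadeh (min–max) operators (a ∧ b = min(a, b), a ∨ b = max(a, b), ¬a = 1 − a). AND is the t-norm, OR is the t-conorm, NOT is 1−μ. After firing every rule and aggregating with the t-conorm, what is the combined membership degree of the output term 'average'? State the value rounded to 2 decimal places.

0.64

R1: medium=0.74, ¬soft=1−0.36=0.64; AND[min(a, b)] → w = 0.64
R2: rigid=0.08, ¬major=1−0.86=0.14; AND[min(a, b)] → w = 0.08
R3: light=0.48, firm=0.09; AND[min(a, b)] → w = 0.09
R4: firm=0.09, medium=0.74; AND[min(a, b)] → w = 0.09
R5: light=0.48 → w = 0.48
Rules with consequent 'average': {R1, R3, R4, R5} → strengths 0.64, 0.09, 0.09, 0.48
Aggregate via t-conorm [max(a, b)]: 0.64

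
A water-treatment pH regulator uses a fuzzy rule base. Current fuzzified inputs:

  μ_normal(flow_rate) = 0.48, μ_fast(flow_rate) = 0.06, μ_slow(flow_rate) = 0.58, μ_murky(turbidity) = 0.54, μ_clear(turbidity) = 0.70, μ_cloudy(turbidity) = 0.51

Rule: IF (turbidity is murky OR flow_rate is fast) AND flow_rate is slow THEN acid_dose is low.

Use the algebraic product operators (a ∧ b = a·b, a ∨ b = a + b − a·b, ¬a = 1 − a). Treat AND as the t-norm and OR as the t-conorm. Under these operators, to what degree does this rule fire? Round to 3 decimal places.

0.329

firing strength: (murky=0.54 OR fast=0.06) = 0.5676; AND[a·b] with slow=0.58 → w = 0.3292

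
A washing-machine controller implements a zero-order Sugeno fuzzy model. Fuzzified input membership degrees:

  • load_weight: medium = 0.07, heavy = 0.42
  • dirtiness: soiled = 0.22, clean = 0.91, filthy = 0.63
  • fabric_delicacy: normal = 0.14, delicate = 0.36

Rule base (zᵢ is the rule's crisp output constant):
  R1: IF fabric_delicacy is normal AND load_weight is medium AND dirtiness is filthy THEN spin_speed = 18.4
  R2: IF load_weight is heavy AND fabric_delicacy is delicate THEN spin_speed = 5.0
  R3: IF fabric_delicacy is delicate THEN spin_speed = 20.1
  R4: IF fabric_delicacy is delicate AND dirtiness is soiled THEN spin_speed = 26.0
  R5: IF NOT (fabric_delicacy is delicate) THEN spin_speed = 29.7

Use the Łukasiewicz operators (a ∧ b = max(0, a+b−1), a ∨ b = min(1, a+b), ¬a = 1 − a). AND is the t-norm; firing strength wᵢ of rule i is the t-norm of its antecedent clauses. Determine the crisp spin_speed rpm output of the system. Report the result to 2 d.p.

R1 (z=18.4): normal=0.14, medium=0.07, filthy=0.63; AND[max(0, a+b−1)] → w = 0.00
R2 (z=5.0): heavy=0.42, delicate=0.36; AND[max(0, a+b−1)] → w = 0.00
R3 (z=20.1): delicate=0.36 → w = 0.36
R4 (z=26.0): delicate=0.36, soiled=0.22; AND[max(0, a+b−1)] → w = 0.00
R5 (z=29.7): ¬delicate=1−0.36=0.64 → w = 0.64
Weighted average = (0.00·18.4 + 0.00·5.0 + 0.36·20.1 + 0.00·26.0 + 0.64·29.7) / (0.00 + 0.00 + 0.36 + 0.00 + 0.64)
  = 26.2440 / 1.0000 = 26.24

26.24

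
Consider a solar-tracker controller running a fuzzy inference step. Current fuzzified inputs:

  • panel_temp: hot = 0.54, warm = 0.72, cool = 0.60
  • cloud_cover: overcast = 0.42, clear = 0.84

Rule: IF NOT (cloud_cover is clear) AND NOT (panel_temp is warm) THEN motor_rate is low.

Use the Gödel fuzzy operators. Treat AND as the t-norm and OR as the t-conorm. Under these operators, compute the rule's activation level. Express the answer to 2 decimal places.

firing strength: ¬clear=1−0.84=0.16, ¬warm=1−0.72=0.28; AND[min(a, b)] → w = 0.16

0.16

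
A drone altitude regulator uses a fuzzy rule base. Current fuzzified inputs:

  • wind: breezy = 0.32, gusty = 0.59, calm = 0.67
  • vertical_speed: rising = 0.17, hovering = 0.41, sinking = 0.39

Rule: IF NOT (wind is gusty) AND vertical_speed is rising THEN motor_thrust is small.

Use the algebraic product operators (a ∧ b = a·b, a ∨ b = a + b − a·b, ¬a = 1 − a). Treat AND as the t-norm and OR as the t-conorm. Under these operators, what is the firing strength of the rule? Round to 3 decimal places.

firing strength: ¬gusty=1−0.59=0.41, rising=0.17; AND[a·b] → w = 0.0697

0.070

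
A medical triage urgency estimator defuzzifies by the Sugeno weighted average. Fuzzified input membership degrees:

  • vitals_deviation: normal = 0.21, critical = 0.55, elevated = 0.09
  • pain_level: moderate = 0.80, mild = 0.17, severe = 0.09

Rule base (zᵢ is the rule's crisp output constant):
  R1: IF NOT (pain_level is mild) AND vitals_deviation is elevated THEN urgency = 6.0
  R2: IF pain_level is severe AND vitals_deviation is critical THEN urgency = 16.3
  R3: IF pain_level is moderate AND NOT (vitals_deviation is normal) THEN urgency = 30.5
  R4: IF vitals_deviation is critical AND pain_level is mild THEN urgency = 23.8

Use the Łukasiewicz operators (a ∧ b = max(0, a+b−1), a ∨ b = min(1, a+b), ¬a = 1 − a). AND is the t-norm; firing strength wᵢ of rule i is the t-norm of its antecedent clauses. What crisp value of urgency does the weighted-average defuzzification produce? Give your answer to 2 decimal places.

30.50

R1 (z=6.0): ¬mild=1−0.17=0.83, elevated=0.09; AND[max(0, a+b−1)] → w = 0.00
R2 (z=16.3): severe=0.09, critical=0.55; AND[max(0, a+b−1)] → w = 0.00
R3 (z=30.5): moderate=0.80, ¬normal=1−0.21=0.79; AND[max(0, a+b−1)] → w = 0.59
R4 (z=23.8): critical=0.55, mild=0.17; AND[max(0, a+b−1)] → w = 0.00
Weighted average = (0.00·6.0 + 0.00·16.3 + 0.59·30.5 + 0.00·23.8) / (0.00 + 0.00 + 0.59 + 0.00)
  = 17.9950 / 0.5900 = 30.50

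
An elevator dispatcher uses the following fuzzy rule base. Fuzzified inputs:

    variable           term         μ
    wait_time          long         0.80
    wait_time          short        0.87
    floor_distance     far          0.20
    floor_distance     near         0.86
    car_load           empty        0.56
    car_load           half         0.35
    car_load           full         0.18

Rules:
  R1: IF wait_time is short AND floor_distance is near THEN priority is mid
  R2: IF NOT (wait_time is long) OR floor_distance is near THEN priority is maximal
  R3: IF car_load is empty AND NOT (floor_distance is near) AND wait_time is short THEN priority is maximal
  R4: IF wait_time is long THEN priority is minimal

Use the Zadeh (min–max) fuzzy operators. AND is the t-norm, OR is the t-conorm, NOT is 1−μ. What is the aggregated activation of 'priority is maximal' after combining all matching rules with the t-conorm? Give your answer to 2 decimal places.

R1: short=0.87, near=0.86; AND[min(a, b)] → w = 0.86
R2: ¬long=1−0.80=0.20, near=0.86; OR[max(a, b)] → w = 0.86
R3: empty=0.56, ¬near=1−0.86=0.14, short=0.87; AND[min(a, b)] → w = 0.14
R4: long=0.80 → w = 0.80
Rules with consequent 'maximal': {R2, R3} → strengths 0.86, 0.14
Aggregate via t-conorm [max(a, b)]: 0.86

0.86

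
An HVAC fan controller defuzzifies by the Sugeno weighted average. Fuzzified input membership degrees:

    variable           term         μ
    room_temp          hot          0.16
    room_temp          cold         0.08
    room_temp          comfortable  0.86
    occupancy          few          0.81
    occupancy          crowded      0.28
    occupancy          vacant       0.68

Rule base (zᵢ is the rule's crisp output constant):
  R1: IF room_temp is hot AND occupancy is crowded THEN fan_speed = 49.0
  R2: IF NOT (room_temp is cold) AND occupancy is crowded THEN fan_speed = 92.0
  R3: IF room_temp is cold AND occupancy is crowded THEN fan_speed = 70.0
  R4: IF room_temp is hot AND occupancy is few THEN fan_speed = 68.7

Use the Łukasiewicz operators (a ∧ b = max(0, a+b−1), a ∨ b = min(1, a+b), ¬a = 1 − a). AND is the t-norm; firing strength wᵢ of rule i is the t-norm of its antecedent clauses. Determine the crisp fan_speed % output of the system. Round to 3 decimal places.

92.000

R1 (z=49.0): hot=0.16, crowded=0.28; AND[max(0, a+b−1)] → w = 0.00
R2 (z=92.0): ¬cold=1−0.08=0.92, crowded=0.28; AND[max(0, a+b−1)] → w = 0.20
R3 (z=70.0): cold=0.08, crowded=0.28; AND[max(0, a+b−1)] → w = 0.00
R4 (z=68.7): hot=0.16, few=0.81; AND[max(0, a+b−1)] → w = 0.00
Weighted average = (0.00·49.0 + 0.20·92.0 + 0.00·70.0 + 0.00·68.7) / (0.00 + 0.20 + 0.00 + 0.00)
  = 18.4000 / 0.2000 = 92.000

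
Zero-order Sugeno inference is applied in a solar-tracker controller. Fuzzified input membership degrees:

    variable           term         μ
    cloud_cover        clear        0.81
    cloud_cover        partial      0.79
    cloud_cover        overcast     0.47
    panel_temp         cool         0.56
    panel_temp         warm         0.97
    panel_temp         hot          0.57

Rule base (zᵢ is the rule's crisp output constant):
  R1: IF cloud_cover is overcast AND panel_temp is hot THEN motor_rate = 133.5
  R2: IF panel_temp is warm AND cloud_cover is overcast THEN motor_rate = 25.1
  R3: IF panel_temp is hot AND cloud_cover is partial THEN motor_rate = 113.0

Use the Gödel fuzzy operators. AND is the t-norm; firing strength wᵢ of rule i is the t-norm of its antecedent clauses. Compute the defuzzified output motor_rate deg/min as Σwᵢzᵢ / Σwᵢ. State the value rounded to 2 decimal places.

92.02

R1 (z=133.5): overcast=0.47, hot=0.57; AND[min(a, b)] → w = 0.47
R2 (z=25.1): warm=0.97, overcast=0.47; AND[min(a, b)] → w = 0.47
R3 (z=113.0): hot=0.57, partial=0.79; AND[min(a, b)] → w = 0.57
Weighted average = (0.47·133.5 + 0.47·25.1 + 0.57·113.0) / (0.47 + 0.47 + 0.57)
  = 138.9520 / 1.5100 = 92.02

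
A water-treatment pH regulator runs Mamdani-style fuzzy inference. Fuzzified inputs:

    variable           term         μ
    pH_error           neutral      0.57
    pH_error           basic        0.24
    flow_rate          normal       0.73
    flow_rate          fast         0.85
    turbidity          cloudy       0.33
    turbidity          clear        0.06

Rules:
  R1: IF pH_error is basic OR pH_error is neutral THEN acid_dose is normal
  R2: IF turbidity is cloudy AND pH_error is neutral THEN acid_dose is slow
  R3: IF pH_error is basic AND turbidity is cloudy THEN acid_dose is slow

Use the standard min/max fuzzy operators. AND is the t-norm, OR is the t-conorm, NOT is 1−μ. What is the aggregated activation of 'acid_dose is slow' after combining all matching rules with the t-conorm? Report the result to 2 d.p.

0.33

R1: basic=0.24, neutral=0.57; OR[max(a, b)] → w = 0.57
R2: cloudy=0.33, neutral=0.57; AND[min(a, b)] → w = 0.33
R3: basic=0.24, cloudy=0.33; AND[min(a, b)] → w = 0.24
Rules with consequent 'slow': {R2, R3} → strengths 0.33, 0.24
Aggregate via t-conorm [max(a, b)]: 0.33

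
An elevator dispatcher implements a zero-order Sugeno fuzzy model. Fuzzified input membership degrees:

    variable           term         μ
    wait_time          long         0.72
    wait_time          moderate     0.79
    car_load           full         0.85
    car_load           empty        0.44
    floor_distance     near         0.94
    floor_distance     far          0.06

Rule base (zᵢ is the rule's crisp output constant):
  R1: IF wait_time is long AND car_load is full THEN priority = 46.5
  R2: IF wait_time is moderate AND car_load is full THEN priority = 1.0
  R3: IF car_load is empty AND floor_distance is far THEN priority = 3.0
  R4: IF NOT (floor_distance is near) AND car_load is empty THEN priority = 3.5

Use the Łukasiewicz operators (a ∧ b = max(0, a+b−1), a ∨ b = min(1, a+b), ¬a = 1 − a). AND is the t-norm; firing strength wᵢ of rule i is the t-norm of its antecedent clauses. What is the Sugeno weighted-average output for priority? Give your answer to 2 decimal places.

R1 (z=46.5): long=0.72, full=0.85; AND[max(0, a+b−1)] → w = 0.57
R2 (z=1.0): moderate=0.79, full=0.85; AND[max(0, a+b−1)] → w = 0.64
R3 (z=3.0): empty=0.44, far=0.06; AND[max(0, a+b−1)] → w = 0.00
R4 (z=3.5): ¬near=1−0.94=0.06, empty=0.44; AND[max(0, a+b−1)] → w = 0.00
Weighted average = (0.57·46.5 + 0.64·1.0 + 0.00·3.0 + 0.00·3.5) / (0.57 + 0.64 + 0.00 + 0.00)
  = 27.1450 / 1.2100 = 22.43

22.43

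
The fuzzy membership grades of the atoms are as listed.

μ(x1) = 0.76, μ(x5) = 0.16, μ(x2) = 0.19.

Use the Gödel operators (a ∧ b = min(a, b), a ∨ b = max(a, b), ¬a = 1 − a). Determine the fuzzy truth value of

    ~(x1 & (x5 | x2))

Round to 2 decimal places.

0.81

x5 | x2 = max(a, b) on (0.16, 0.19) = 0.19
x1 & (x5 | x2) = min(a, b) on (0.76, 0.19) = 0.19
~(x1 & (x5 | x2)) = 1 − 0.19 = 0.81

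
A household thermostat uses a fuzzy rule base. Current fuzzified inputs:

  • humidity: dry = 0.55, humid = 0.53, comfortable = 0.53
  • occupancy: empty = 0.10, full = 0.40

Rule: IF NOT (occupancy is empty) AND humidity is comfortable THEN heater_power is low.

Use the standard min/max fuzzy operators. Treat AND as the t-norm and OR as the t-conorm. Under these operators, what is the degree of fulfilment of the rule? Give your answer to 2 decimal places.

firing strength: ¬empty=1−0.10=0.90, comfortable=0.53; AND[min(a, b)] → w = 0.53

0.53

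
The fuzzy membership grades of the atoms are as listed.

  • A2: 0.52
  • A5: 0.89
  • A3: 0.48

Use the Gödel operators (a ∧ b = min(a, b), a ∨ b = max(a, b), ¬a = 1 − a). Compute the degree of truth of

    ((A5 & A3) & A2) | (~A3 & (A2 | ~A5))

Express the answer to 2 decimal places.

A5 & A3 = min(a, b) on (0.89, 0.48) = 0.48
(A5 & A3) & A2 = min(a, b) on (0.48, 0.52) = 0.48
~A3 = 1 − 0.48 = 0.52
~A5 = 1 − 0.89 = 0.11
A2 | ~A5 = max(a, b) on (0.52, 0.11) = 0.52
~A3 & (A2 | ~A5) = min(a, b) on (0.52, 0.52) = 0.52
((A5 & A3) & A2) | (~A3 & (A2 | ~A5)) = max(a, b) on (0.48, 0.52) = 0.52

0.52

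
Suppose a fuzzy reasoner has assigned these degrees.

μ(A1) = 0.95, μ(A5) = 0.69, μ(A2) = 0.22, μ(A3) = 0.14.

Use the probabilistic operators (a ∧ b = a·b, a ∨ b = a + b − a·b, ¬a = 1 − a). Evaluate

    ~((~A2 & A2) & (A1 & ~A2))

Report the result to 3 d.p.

0.873

~A2 = 1 − 0.2200 = 0.7800
~A2 & A2 = a·b on (0.7800, 0.2200) = 0.1716
~A2 = 1 − 0.2200 = 0.7800
A1 & ~A2 = a·b on (0.9500, 0.7800) = 0.7410
(~A2 & A2) & (A1 & ~A2) = a·b on (0.1716, 0.7410) = 0.1272
~((~A2 & A2) & (A1 & ~A2)) = 1 − 0.1272 = 0.8728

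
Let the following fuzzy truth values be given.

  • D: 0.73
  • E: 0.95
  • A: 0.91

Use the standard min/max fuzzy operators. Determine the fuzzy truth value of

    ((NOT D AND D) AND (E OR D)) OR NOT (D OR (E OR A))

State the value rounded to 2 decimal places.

NOT D = 1 − 0.73 = 0.27
NOT D AND D = min(a, b) on (0.27, 0.73) = 0.27
E OR D = max(a, b) on (0.95, 0.73) = 0.95
(NOT D AND D) AND (E OR D) = min(a, b) on (0.27, 0.95) = 0.27
E OR A = max(a, b) on (0.95, 0.91) = 0.95
D OR (E OR A) = max(a, b) on (0.73, 0.95) = 0.95
NOT (D OR (E OR A)) = 1 − 0.95 = 0.05
((NOT D AND D) AND (E OR D)) OR NOT (D OR (E OR A)) = max(a, b) on (0.27, 0.05) = 0.27

0.27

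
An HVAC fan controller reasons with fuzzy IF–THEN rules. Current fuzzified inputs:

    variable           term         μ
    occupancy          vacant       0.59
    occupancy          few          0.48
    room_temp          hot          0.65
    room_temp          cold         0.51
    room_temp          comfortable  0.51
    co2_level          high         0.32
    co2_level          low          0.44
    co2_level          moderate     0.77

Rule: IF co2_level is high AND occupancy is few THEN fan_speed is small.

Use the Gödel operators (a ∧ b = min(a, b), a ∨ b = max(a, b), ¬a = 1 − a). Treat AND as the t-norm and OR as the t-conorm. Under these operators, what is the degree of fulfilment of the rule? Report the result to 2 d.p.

0.32

firing strength: high=0.32, few=0.48; AND[min(a, b)] → w = 0.32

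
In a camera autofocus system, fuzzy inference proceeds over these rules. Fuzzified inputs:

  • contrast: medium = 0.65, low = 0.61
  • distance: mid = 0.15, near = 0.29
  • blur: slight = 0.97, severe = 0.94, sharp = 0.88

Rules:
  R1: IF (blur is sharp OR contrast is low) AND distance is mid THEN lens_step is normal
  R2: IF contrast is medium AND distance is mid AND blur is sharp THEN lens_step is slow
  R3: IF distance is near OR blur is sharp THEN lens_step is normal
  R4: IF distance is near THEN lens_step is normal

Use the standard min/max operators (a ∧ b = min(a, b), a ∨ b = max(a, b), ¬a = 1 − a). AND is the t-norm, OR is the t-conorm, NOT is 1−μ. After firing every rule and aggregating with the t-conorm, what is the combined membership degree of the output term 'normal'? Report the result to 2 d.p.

0.88

R1: (sharp=0.88 OR low=0.61) = 0.88; AND[min(a, b)] with mid=0.15 → w = 0.15
R2: medium=0.65, mid=0.15, sharp=0.88; AND[min(a, b)] → w = 0.15
R3: near=0.29, sharp=0.88; OR[max(a, b)] → w = 0.88
R4: near=0.29 → w = 0.29
Rules with consequent 'normal': {R1, R3, R4} → strengths 0.15, 0.88, 0.29
Aggregate via t-conorm [max(a, b)]: 0.88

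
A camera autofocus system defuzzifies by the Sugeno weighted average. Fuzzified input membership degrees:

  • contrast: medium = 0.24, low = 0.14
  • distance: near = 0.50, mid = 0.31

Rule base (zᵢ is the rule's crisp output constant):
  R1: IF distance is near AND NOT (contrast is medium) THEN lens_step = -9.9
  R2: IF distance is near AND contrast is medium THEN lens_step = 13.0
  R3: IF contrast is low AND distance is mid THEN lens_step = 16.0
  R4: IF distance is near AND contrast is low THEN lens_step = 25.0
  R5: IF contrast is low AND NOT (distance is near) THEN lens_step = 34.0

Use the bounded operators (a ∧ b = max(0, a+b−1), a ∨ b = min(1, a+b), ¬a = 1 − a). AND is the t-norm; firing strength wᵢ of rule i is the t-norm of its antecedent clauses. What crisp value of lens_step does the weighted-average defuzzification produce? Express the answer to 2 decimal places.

R1 (z=-9.9): near=0.50, ¬medium=1−0.24=0.76; AND[max(0, a+b−1)] → w = 0.26
R2 (z=13.0): near=0.50, medium=0.24; AND[max(0, a+b−1)] → w = 0.00
R3 (z=16.0): low=0.14, mid=0.31; AND[max(0, a+b−1)] → w = 0.00
R4 (z=25.0): near=0.50, low=0.14; AND[max(0, a+b−1)] → w = 0.00
R5 (z=34.0): low=0.14, ¬near=1−0.50=0.50; AND[max(0, a+b−1)] → w = 0.00
Weighted average = (0.26·-9.9 + 0.00·13.0 + 0.00·16.0 + 0.00·25.0 + 0.00·34.0) / (0.26 + 0.00 + 0.00 + 0.00 + 0.00)
  = -2.5740 / 0.2600 = -9.90

-9.90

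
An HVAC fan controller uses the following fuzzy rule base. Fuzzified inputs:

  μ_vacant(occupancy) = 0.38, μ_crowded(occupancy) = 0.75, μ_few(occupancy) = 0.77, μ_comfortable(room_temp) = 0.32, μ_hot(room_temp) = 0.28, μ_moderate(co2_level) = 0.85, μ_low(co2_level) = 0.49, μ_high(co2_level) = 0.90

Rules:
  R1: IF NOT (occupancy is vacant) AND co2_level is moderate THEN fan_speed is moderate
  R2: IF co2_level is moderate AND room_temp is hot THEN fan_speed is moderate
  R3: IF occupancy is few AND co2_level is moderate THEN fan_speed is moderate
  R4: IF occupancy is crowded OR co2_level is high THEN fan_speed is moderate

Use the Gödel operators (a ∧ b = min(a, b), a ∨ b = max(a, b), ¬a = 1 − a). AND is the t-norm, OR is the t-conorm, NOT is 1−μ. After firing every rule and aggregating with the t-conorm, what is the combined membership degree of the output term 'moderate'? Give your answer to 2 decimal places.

R1: ¬vacant=1−0.38=0.62, moderate=0.85; AND[min(a, b)] → w = 0.62
R2: moderate=0.85, hot=0.28; AND[min(a, b)] → w = 0.28
R3: few=0.77, moderate=0.85; AND[min(a, b)] → w = 0.77
R4: crowded=0.75, high=0.90; OR[max(a, b)] → w = 0.90
Rules with consequent 'moderate': {R1, R2, R3, R4} → strengths 0.62, 0.28, 0.77, 0.90
Aggregate via t-conorm [max(a, b)]: 0.90

0.90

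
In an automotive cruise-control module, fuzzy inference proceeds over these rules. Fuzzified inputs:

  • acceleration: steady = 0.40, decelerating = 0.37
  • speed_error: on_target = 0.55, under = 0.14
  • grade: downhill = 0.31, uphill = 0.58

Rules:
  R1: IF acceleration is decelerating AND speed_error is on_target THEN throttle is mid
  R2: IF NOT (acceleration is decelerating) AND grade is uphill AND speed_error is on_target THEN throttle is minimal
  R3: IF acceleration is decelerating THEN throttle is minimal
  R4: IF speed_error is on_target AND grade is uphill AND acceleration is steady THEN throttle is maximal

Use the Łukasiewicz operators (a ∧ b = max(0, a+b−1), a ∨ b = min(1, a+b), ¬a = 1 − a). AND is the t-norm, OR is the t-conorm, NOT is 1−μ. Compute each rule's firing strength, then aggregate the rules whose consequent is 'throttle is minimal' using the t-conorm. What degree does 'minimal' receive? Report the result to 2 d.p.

0.37

R1: decelerating=0.37, on_target=0.55; AND[max(0, a+b−1)] → w = 0.00
R2: ¬decelerating=1−0.37=0.63, uphill=0.58, on_target=0.55; AND[max(0, a+b−1)] → w = 0.00
R3: decelerating=0.37 → w = 0.37
R4: on_target=0.55, uphill=0.58, steady=0.40; AND[max(0, a+b−1)] → w = 0.00
Rules with consequent 'minimal': {R2, R3} → strengths 0.00, 0.37
Aggregate via t-conorm [min(1, a+b)]: 0.37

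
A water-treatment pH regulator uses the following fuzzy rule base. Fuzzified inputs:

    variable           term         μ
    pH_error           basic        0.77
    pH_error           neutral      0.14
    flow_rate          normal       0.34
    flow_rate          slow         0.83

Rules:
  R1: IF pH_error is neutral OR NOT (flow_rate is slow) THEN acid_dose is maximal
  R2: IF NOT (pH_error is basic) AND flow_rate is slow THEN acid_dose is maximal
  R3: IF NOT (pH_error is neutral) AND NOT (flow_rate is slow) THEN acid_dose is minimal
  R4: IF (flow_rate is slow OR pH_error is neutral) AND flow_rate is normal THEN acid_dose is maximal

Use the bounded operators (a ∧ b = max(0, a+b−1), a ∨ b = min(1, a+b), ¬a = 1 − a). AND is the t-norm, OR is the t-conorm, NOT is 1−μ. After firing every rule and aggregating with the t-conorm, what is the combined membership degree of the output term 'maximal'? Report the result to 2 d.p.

0.68

R1: neutral=0.14, ¬slow=1−0.83=0.17; OR[min(1, a+b)] → w = 0.31
R2: ¬basic=1−0.77=0.23, slow=0.83; AND[max(0, a+b−1)] → w = 0.06
R3: ¬neutral=1−0.14=0.86, ¬slow=1−0.83=0.17; AND[max(0, a+b−1)] → w = 0.03
R4: (slow=0.83 OR neutral=0.14) = 0.97; AND[max(0, a+b−1)] with normal=0.34 → w = 0.31
Rules with consequent 'maximal': {R1, R2, R4} → strengths 0.31, 0.06, 0.31
Aggregate via t-conorm [min(1, a+b)]: 0.68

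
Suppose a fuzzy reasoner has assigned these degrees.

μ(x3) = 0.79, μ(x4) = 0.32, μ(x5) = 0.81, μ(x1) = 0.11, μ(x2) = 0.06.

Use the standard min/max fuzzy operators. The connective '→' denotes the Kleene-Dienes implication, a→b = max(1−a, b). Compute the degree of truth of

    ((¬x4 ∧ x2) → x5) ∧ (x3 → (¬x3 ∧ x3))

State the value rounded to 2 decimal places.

¬x4 = 1 − 0.32 = 0.68
¬x4 ∧ x2 = min(a, b) on (0.68, 0.06) = 0.06
(¬x4 ∧ x2) → x5  [Kleene-Dienes: max(1−a, b)] with a=0.06, b=0.81 → 0.94
¬x3 = 1 − 0.79 = 0.21
¬x3 ∧ x3 = min(a, b) on (0.21, 0.79) = 0.21
x3 → (¬x3 ∧ x3)  [Kleene-Dienes: max(1−a, b)] with a=0.79, b=0.21 → 0.21
((¬x4 ∧ x2) → x5) ∧ (x3 → (¬x3 ∧ x3)) = min(a, b) on (0.94, 0.21) = 0.21

0.21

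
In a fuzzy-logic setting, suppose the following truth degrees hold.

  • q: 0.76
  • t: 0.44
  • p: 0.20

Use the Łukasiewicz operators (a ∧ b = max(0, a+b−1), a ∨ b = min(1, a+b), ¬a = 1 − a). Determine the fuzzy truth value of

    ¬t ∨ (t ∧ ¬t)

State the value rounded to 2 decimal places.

0.56

¬t = 1 − 0.44 = 0.56
¬t = 1 − 0.44 = 0.56
t ∧ ¬t = max(0, a+b−1) on (0.44, 0.56) = 0.00
¬t ∨ (t ∧ ¬t) = min(1, a+b) on (0.56, 0.00) = 0.56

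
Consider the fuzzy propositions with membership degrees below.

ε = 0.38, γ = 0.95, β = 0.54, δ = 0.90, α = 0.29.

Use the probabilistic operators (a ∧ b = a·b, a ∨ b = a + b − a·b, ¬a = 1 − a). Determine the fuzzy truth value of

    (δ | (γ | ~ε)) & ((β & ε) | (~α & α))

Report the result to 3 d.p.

~ε = 1 − 0.3800 = 0.6200
γ | ~ε = a + b − a·b on (0.9500, 0.6200) = 0.9810
δ | (γ | ~ε) = a + b − a·b on (0.9000, 0.9810) = 0.9981
β & ε = a·b on (0.5400, 0.3800) = 0.2052
~α = 1 − 0.2900 = 0.7100
~α & α = a·b on (0.7100, 0.2900) = 0.2059
(β & ε) | (~α & α) = a + b − a·b on (0.2052, 0.2059) = 0.3688
(δ | (γ | ~ε)) & ((β & ε) | (~α & α)) = a·b on (0.9981, 0.3688) = 0.3681

0.368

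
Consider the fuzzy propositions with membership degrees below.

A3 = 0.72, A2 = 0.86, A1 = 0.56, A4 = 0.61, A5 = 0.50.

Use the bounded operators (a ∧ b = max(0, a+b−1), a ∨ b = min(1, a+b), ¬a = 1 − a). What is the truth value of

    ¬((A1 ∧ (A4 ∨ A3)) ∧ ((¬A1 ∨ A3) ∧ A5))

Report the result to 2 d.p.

0.94

A4 ∨ A3 = min(1, a+b) on (0.61, 0.72) = 1.00
A1 ∧ (A4 ∨ A3) = max(0, a+b−1) on (0.56, 1.00) = 0.56
¬A1 = 1 − 0.56 = 0.44
¬A1 ∨ A3 = min(1, a+b) on (0.44, 0.72) = 1.00
(¬A1 ∨ A3) ∧ A5 = max(0, a+b−1) on (1.00, 0.50) = 0.50
(A1 ∧ (A4 ∨ A3)) ∧ ((¬A1 ∨ A3) ∧ A5) = max(0, a+b−1) on (0.56, 0.50) = 0.06
¬((A1 ∧ (A4 ∨ A3)) ∧ ((¬A1 ∨ A3) ∧ A5)) = 1 − 0.06 = 0.94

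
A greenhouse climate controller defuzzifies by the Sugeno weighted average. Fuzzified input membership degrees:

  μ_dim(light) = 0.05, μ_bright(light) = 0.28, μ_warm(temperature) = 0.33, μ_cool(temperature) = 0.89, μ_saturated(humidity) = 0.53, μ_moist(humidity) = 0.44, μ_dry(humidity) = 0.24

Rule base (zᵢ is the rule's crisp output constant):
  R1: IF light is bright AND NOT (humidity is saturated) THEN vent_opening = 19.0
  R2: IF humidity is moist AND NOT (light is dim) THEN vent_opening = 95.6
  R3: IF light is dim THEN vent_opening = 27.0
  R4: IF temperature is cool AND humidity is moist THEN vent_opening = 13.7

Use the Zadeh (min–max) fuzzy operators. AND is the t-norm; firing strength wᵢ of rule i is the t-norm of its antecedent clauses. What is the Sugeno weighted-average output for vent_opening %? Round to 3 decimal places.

R1 (z=19.0): bright=0.28, ¬saturated=1−0.53=0.47; AND[min(a, b)] → w = 0.28
R2 (z=95.6): moist=0.44, ¬dim=1−0.05=0.95; AND[min(a, b)] → w = 0.44
R3 (z=27.0): dim=0.05 → w = 0.05
R4 (z=13.7): cool=0.89, moist=0.44; AND[min(a, b)] → w = 0.44
Weighted average = (0.28·19.0 + 0.44·95.6 + 0.05·27.0 + 0.44·13.7) / (0.28 + 0.44 + 0.05 + 0.44)
  = 54.7620 / 1.2100 = 45.258

45.258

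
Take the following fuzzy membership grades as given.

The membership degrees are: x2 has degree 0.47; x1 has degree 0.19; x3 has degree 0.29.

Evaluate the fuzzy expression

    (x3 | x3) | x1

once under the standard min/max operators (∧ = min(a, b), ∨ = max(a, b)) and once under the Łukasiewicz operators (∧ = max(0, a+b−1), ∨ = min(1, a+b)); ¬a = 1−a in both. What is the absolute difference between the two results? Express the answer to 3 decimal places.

0.480

Under standard min/max:
  x3 | x3 = max(a, b) on (0.29, 0.29) = 0.29
  (x3 | x3) | x1 = max(a, b) on (0.29, 0.19) = 0.29
  → value = 0.2900
Under Łukasiewicz:
  x3 | x3 = min(1, a+b) on (0.29, 0.29) = 0.58
  (x3 | x3) | x1 = min(1, a+b) on (0.58, 0.19) = 0.77
  → value = 0.7700
|0.2900 − 0.7700| = 0.480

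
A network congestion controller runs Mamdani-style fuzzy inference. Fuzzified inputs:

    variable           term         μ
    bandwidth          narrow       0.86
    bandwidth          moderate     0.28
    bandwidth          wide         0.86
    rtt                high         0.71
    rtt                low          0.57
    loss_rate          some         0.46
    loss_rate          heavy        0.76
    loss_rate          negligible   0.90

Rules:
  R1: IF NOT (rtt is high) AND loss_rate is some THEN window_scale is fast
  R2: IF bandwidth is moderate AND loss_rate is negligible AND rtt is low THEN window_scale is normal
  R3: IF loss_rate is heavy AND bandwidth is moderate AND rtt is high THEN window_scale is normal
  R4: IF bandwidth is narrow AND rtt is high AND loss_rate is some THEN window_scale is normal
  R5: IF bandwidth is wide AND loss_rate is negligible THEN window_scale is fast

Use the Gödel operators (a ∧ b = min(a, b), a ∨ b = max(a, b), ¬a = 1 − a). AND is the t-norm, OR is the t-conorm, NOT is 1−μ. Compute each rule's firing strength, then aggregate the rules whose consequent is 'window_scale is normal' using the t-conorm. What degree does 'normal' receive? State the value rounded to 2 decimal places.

R1: ¬high=1−0.71=0.29, some=0.46; AND[min(a, b)] → w = 0.29
R2: moderate=0.28, negligible=0.90, low=0.57; AND[min(a, b)] → w = 0.28
R3: heavy=0.76, moderate=0.28, high=0.71; AND[min(a, b)] → w = 0.28
R4: narrow=0.86, high=0.71, some=0.46; AND[min(a, b)] → w = 0.46
R5: wide=0.86, negligible=0.90; AND[min(a, b)] → w = 0.86
Rules with consequent 'normal': {R2, R3, R4} → strengths 0.28, 0.28, 0.46
Aggregate via t-conorm [max(a, b)]: 0.46

0.46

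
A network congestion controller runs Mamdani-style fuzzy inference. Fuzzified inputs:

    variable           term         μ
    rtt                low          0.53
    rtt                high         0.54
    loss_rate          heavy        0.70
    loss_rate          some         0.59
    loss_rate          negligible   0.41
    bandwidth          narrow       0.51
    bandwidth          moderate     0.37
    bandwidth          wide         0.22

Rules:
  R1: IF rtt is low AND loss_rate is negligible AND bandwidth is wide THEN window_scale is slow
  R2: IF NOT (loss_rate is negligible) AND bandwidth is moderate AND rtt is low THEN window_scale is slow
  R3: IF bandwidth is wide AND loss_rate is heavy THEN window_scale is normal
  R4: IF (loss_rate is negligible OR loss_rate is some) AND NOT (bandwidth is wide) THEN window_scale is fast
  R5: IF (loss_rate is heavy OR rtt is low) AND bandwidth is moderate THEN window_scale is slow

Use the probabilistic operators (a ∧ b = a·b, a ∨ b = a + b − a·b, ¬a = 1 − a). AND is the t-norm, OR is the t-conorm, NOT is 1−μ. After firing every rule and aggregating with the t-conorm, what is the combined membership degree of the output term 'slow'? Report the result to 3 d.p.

R1: low=0.53, negligible=0.41, wide=0.22; AND[a·b] → w = 0.0478
R2: ¬negligible=1−0.41=0.59, moderate=0.37, low=0.53; AND[a·b] → w = 0.1157
R3: wide=0.22, heavy=0.70; AND[a·b] → w = 0.1540
R4: (negligible=0.41 OR some=0.59) = 0.7581; AND[a·b] with ¬wide=1−0.22=0.78 → w = 0.5913
R5: (heavy=0.70 OR low=0.53) = 0.8590; AND[a·b] with moderate=0.37 → w = 0.3178
Rules with consequent 'slow': {R1, R2, R5} → strengths 0.0478, 0.1157, 0.3178
Aggregate via t-conorm [a + b − a·b]: 0.4256

0.426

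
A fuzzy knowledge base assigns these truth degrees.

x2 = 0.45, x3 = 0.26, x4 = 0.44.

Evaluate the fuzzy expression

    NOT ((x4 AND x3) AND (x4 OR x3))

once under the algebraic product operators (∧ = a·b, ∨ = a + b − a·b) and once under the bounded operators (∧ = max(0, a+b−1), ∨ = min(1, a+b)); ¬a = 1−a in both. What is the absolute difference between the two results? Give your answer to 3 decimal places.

Under algebraic product:
  x4 AND x3 = a·b on (0.4400, 0.2600) = 0.1144
  x4 OR x3 = a + b − a·b on (0.4400, 0.2600) = 0.5856
  (x4 AND x3) AND (x4 OR x3) = a·b on (0.1144, 0.5856) = 0.0670
  NOT ((x4 AND x3) AND (x4 OR x3)) = 1 − 0.0670 = 0.9330
  → value = 0.9330
Under bounded:
  x4 AND x3 = max(0, a+b−1) on (0.44, 0.26) = 0.00
  x4 OR x3 = min(1, a+b) on (0.44, 0.26) = 0.70
  (x4 AND x3) AND (x4 OR x3) = max(0, a+b−1) on (0.00, 0.70) = 0.00
  NOT ((x4 AND x3) AND (x4 OR x3)) = 1 − 0.00 = 1.00
  → value = 1.0000
|0.9330 − 1.0000| = 0.067

0.067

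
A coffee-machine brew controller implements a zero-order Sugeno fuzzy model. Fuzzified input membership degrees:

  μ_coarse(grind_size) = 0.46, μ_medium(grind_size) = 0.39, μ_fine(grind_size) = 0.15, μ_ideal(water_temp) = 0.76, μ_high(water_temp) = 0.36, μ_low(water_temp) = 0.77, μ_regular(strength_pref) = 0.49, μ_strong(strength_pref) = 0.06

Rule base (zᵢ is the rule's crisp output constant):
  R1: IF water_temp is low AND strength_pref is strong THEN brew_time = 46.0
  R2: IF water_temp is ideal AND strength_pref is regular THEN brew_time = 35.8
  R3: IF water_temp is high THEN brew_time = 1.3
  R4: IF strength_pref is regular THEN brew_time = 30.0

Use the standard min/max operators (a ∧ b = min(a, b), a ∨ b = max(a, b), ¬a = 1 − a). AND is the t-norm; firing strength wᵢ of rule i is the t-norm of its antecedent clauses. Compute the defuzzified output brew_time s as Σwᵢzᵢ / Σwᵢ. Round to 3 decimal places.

R1 (z=46.0): low=0.77, strong=0.06; AND[min(a, b)] → w = 0.06
R2 (z=35.8): ideal=0.76, regular=0.49; AND[min(a, b)] → w = 0.49
R3 (z=1.3): high=0.36 → w = 0.36
R4 (z=30.0): regular=0.49 → w = 0.49
Weighted average = (0.06·46.0 + 0.49·35.8 + 0.36·1.3 + 0.49·30.0) / (0.06 + 0.49 + 0.36 + 0.49)
  = 35.4700 / 1.4000 = 25.336

25.336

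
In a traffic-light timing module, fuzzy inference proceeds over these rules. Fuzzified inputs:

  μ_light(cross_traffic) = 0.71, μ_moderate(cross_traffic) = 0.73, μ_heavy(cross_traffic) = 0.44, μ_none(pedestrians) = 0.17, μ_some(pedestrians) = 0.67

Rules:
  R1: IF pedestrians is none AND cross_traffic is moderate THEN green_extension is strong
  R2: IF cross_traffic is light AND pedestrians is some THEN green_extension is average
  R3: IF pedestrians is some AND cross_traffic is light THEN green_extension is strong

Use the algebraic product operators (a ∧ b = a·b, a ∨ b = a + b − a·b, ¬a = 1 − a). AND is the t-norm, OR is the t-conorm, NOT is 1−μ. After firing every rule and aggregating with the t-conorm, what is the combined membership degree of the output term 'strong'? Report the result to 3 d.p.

R1: none=0.17, moderate=0.73; AND[a·b] → w = 0.1241
R2: light=0.71, some=0.67; AND[a·b] → w = 0.4757
R3: some=0.67, light=0.71; AND[a·b] → w = 0.4757
Rules with consequent 'strong': {R1, R3} → strengths 0.1241, 0.4757
Aggregate via t-conorm [a + b − a·b]: 0.5408

0.541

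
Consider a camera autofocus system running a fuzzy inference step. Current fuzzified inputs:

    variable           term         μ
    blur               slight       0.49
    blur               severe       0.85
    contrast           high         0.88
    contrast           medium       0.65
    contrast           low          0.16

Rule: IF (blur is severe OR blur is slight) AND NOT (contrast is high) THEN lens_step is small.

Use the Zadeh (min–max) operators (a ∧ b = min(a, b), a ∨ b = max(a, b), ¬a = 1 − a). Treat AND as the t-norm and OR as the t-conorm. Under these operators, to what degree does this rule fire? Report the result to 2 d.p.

0.12

firing strength: (severe=0.85 OR slight=0.49) = 0.85; AND[min(a, b)] with ¬high=1−0.88=0.12 → w = 0.12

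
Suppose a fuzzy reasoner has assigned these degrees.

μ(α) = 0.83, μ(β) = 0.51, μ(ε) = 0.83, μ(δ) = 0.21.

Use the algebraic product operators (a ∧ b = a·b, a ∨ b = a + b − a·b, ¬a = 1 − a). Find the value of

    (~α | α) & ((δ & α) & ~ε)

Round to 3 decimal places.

0.025

~α = 1 − 0.8300 = 0.1700
~α | α = a + b − a·b on (0.1700, 0.8300) = 0.8589
δ & α = a·b on (0.2100, 0.8300) = 0.1743
~ε = 1 − 0.8300 = 0.1700
(δ & α) & ~ε = a·b on (0.1743, 0.1700) = 0.0296
(~α | α) & ((δ & α) & ~ε) = a·b on (0.8589, 0.0296) = 0.0255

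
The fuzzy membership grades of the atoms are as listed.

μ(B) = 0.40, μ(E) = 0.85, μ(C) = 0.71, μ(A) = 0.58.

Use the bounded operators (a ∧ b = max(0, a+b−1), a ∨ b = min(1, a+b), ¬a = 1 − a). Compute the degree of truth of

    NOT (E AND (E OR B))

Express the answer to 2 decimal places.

0.15

E OR B = min(1, a+b) on (0.85, 0.40) = 1.00
E AND (E OR B) = max(0, a+b−1) on (0.85, 1.00) = 0.85
NOT (E AND (E OR B)) = 1 − 0.85 = 0.15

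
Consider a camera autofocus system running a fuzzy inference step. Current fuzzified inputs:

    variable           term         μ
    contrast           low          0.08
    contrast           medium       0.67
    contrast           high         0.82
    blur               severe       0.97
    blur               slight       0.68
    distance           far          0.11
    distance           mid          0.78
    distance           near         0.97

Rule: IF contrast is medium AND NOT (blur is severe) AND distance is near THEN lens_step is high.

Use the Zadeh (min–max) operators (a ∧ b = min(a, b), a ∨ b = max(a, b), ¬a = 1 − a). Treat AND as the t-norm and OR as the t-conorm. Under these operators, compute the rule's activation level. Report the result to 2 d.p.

firing strength: medium=0.67, ¬severe=1−0.97=0.03, near=0.97; AND[min(a, b)] → w = 0.03

0.03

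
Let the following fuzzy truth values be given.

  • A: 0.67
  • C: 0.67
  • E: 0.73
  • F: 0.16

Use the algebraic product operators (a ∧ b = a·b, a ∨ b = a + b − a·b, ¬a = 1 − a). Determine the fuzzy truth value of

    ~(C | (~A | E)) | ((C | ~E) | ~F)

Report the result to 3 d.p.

~A = 1 − 0.6700 = 0.3300
~A | E = a + b − a·b on (0.3300, 0.7300) = 0.8191
C | (~A | E) = a + b − a·b on (0.6700, 0.8191) = 0.9403
~(C | (~A | E)) = 1 − 0.9403 = 0.0597
~E = 1 − 0.7300 = 0.2700
C | ~E = a + b − a·b on (0.6700, 0.2700) = 0.7591
~F = 1 − 0.1600 = 0.8400
(C | ~E) | ~F = a + b − a·b on (0.7591, 0.8400) = 0.9615
~(C | (~A | E)) | ((C | ~E) | ~F) = a + b − a·b on (0.0597, 0.9615) = 0.9638

0.964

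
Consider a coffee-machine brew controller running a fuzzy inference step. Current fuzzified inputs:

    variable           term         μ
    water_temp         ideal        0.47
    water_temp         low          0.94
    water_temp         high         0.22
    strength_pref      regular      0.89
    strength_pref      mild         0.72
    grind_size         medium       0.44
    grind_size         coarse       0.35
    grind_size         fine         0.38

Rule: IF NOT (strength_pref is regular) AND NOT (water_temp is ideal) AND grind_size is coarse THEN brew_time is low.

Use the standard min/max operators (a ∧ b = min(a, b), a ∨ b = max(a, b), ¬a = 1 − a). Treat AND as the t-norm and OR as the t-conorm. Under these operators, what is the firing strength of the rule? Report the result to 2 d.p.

0.11

firing strength: ¬regular=1−0.89=0.11, ¬ideal=1−0.47=0.53, coarse=0.35; AND[min(a, b)] → w = 0.11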